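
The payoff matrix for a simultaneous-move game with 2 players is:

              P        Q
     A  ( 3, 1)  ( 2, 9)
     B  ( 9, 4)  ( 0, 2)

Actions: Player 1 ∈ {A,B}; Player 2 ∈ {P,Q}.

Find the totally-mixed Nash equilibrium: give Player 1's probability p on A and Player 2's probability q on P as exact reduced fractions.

P1 indiff ⇒ q·3+(1-q)·2 = q·9+(1-q)·0 ⇒ q(-6) = (1-q)(-2) ⇒ q = 1/4
P2 indiff ⇒ p·1+(1-p)·4 = p·9+(1-p)·2 ⇒ p(-8) = (1-p)(-2) ⇒ p = 1/5

(p,q) = (1/5, 1/4)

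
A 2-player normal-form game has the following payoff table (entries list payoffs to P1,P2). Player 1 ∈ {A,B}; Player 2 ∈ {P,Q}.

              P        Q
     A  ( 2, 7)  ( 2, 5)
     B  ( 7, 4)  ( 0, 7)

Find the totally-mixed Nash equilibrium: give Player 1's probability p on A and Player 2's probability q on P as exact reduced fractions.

(p,q) = (3/5, 2/7)

P1 indiff ⇒ q·2+(1-q)·2 = q·7+(1-q)·0 ⇒ q(-5) = (1-q)(-2) ⇒ q = 2/7
P2 indiff ⇒ p·7+(1-p)·4 = p·5+(1-p)·7 ⇒ p(2) = (1-p)(3) ⇒ p = 3/5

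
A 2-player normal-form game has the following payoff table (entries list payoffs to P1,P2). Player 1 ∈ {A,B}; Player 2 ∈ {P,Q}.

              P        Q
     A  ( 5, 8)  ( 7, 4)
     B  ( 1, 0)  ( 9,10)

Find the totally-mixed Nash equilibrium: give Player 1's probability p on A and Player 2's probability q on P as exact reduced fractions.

P1 mixes 5/7 on A; P2 mixes 1/3 on P

P1 indiff ⇒ q·5+(1-q)·7 = q·1+(1-q)·9 ⇒ q(4) = (1-q)(2) ⇒ q = 1/3
P2 indiff ⇒ p·8+(1-p)·0 = p·4+(1-p)·10 ⇒ p(4) = (1-p)(10) ⇒ p = 5/7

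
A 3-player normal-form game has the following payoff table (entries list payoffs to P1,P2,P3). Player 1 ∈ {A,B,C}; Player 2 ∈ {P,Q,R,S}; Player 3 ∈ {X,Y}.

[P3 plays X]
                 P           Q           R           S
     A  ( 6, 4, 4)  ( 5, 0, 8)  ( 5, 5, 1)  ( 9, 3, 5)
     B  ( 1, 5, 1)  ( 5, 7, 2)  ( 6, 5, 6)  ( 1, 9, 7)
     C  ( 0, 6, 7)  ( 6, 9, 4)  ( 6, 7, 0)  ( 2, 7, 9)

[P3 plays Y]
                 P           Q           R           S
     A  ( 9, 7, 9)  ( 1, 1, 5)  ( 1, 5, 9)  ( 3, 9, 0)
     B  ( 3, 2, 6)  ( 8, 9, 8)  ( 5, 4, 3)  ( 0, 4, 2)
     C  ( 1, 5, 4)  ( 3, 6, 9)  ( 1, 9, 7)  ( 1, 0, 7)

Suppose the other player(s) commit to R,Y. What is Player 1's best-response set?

BR_1 = {B}

u_1(A vs R,Y) = 1
u_1(B vs R,Y) = 5
u_1(C vs R,Y) = 1
max payoff 5 at {B}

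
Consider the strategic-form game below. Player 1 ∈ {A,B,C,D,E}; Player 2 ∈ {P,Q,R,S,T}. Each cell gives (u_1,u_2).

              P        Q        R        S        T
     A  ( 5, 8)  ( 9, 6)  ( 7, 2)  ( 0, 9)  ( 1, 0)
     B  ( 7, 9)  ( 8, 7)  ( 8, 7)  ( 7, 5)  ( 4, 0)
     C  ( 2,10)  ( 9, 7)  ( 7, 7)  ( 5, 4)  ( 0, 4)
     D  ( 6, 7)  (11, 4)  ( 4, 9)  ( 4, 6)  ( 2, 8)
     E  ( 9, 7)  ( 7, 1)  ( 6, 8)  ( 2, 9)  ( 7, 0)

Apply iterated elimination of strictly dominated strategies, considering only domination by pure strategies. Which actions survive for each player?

P2 drop Q (P beats it: A:8>6 B:9>7 C:10>7 D:7>4 E:7>1)
P1 drop A (B beats it: P:7>5 R:8>7 S:7>0 T:4>1)
P1 drop C (B beats it: P:7>2 R:8>7 S:7>5 T:4>0)
P1 drop D (B beats it: P:7>6 R:8>4 S:7>4 T:4>2)
P2 drop T (P beats it: B:9>0 E:7>0)
P1→{B,E} P2→{P,R,S}

Survivors P1:{B,E} P2:{P,R,S}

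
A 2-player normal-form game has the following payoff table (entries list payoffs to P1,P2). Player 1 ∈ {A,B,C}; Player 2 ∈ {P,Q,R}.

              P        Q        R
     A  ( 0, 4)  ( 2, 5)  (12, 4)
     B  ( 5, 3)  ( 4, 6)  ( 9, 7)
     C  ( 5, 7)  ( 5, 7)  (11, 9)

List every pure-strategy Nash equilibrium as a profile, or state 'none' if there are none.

(A,P): not NE [P1→C gives 5>0; P2→Q gives 5>4]
(A,Q): not NE [P1→C gives 5>2]
(A,R): not NE [P2→Q gives 5>4]
(B,P): not NE [P2→R gives 7>3]
(B,Q): not NE [P1→C gives 5>4; P2→R gives 7>6]
(B,R): not NE [P1→A gives 12>9]
(C,P): not NE [P2→R gives 9>7]
(C,Q): not NE [P2→R gives 9>7]
(C,R): not NE [P1→A gives 12>11]

No pure NE.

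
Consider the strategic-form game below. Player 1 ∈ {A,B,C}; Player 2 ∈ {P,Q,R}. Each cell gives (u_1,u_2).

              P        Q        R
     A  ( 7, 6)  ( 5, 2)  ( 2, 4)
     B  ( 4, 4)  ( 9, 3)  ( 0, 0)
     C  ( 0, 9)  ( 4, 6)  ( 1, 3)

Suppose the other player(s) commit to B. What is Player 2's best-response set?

u_2(P vs B) = 4
u_2(Q vs B) = 3
u_2(R vs B) = 0
max payoff 4 at {P}

BR_2 = {P}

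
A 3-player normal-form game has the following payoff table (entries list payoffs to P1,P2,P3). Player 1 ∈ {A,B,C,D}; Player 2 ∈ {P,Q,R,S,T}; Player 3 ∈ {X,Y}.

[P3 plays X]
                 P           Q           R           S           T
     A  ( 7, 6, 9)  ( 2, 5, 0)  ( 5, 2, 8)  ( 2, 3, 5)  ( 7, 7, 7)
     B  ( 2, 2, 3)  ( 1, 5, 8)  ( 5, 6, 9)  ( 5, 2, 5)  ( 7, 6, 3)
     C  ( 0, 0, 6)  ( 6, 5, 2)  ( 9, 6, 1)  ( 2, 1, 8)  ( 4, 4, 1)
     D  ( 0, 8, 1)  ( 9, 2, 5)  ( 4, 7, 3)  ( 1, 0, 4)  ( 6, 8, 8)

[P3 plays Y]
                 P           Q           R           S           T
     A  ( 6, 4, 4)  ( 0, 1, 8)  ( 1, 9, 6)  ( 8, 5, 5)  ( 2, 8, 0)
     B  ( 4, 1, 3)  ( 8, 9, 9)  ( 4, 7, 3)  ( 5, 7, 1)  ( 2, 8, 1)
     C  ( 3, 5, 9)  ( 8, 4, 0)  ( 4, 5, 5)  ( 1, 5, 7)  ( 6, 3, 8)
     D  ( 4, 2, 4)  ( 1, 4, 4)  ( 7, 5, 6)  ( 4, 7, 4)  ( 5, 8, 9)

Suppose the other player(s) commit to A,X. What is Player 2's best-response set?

BR_2 = {T}

u_2(P vs A,X) = 6
u_2(Q vs A,X) = 5
u_2(R vs A,X) = 2
u_2(S vs A,X) = 3
u_2(T vs A,X) = 7
max payoff 7 at {T}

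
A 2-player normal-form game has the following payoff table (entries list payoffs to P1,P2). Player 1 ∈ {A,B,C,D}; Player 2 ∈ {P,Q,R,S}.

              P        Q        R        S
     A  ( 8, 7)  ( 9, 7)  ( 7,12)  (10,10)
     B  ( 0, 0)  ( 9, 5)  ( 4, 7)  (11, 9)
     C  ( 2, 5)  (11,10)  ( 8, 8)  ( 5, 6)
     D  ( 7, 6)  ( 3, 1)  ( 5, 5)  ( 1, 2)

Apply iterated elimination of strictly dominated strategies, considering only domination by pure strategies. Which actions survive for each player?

P1 drop D (A beats it: P:8>7 Q:9>3 R:7>5 S:10>1)
P2 drop P (R beats it: A:12>7 B:7>0 C:8>5)
P1→{A,B,C} P2→{Q,R,S}

Survivors P1:{A,B,C} P2:{Q,R,S}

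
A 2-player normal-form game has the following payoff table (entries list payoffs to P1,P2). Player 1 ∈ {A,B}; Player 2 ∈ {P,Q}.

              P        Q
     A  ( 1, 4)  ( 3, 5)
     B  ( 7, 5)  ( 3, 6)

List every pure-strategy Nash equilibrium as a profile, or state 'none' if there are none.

Nash profiles: (A,Q), (B,Q)

(A,P): not NE [P1→B gives 7>1; P2→Q gives 5>4]
(A,Q): NE
(B,P): not NE [P2→Q gives 6>5]
(B,Q): NE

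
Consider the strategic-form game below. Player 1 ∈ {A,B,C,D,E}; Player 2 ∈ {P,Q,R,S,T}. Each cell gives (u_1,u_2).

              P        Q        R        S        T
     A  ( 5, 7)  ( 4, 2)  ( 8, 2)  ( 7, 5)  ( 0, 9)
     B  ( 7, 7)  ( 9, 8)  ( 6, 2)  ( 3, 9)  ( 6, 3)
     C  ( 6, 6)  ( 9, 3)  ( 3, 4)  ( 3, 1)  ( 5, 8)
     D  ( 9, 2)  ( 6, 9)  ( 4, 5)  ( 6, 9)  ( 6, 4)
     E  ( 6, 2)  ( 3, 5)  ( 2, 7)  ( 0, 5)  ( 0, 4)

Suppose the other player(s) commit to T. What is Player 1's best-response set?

P1 best: {B,D}

u_1(A vs T) = 0
u_1(B vs T) = 6
u_1(C vs T) = 5
u_1(D vs T) = 6
u_1(E vs T) = 0
max payoff 6 at {B,D}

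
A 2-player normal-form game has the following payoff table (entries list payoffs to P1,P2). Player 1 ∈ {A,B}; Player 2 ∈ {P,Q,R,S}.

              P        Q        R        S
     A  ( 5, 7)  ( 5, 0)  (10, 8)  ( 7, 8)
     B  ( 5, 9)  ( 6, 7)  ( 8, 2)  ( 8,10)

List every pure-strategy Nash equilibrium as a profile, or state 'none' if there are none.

(A,P): not NE [P2→S gives 8>7]
(A,Q): not NE [P1→B gives 6>5; P2→S gives 8>0]
(A,R): NE
(A,S): not NE [P1→B gives 8>7]
(B,P): not NE [P2→S gives 10>9]
(B,Q): not NE [P2→S gives 10>7]
(B,R): not NE [P1→A gives 10>8; P2→S gives 10>2]
(B,S): NE

PSNE = {(A,R), (B,S)}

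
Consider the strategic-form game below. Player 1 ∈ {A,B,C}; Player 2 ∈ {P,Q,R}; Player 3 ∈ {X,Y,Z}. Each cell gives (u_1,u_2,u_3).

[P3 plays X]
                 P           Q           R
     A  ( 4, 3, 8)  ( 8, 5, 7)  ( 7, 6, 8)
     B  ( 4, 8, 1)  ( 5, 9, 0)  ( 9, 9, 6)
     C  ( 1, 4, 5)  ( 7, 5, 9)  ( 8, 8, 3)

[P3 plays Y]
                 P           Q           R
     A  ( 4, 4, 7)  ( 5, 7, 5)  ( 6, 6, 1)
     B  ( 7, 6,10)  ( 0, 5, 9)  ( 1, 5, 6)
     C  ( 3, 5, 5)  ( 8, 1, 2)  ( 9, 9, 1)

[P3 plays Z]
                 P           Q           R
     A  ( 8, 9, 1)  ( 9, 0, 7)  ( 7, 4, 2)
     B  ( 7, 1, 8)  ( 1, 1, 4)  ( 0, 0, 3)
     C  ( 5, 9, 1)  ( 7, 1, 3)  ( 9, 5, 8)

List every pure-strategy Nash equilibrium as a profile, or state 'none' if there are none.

NE set: (B,P,Y), (B,R,X)

(A,P,X): not NE [P2→R gives 6>3]
(A,P,Y): not NE [P1→B gives 7>4; P2→Q gives 7>4; P3→X gives 8>7]
(A,P,Z): not NE [P3→X gives 8>1]
(A,Q,X): not NE [P2→R gives 6>5]
(A,Q,Y): not NE [P1→C gives 8>5; P3→Z gives 7>5]
(A,Q,Z): not NE [P2→P gives 9>0]
(A,R,X): not NE [P1→B gives 9>7]
(A,R,Y): not NE [P1→C gives 9>6; P2→Q gives 7>6; P3→X gives 8>1]
(A,R,Z): not NE [P1→C gives 9>7; P2→P gives 9>4; P3→X gives 8>2]
(B,P,X): not NE [P2→R gives 9>8; P3→Y gives 10>1]
(B,P,Y): NE
(B,P,Z): not NE [P1→A gives 8>7; P3→Y gives 10>8]
(B,Q,X): not NE [P1→A gives 8>5; P3→Y gives 9>0]
(B,Q,Y): not NE [P1→C gives 8>0; P2→P gives 6>5]
(B,Q,Z): not NE [P1→A gives 9>1; P3→Y gives 9>4]
(B,R,X): NE
(B,R,Y): not NE [P1→C gives 9>1; P2→P gives 6>5]
(B,R,Z): not NE [P1→C gives 9>0; P2→Q gives 1>0; P3→Y gives 6>3]
(C,P,X): not NE [P1→B gives 4>1; P2→R gives 8>4]
(C,P,Y): not NE [P1→B gives 7>3; P2→R gives 9>5]
(C,P,Z): not NE [P1→A gives 8>5; P3→Y gives 5>1]
(C,Q,X): not NE [P1→A gives 8>7; P2→R gives 8>5]
(C,Q,Y): not NE [P2→R gives 9>1; P3→X gives 9>2]
(C,Q,Z): not NE [P1→A gives 9>7; P2→P gives 9>1; P3→X gives 9>3]
(C,R,X): not NE [P1→B gives 9>8; P3→Z gives 8>3]
(C,R,Y): not NE [P3→Z gives 8>1]
(C,R,Z): not NE [P2→P gives 9>5]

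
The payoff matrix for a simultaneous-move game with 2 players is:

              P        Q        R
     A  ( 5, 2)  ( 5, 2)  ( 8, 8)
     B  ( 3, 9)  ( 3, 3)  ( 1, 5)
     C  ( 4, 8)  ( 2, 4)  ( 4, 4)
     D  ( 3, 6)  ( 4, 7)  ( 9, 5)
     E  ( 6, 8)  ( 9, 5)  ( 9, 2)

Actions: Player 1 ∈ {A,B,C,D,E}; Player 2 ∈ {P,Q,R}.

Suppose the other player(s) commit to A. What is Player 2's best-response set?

u_2(P vs A) = 2
u_2(Q vs A) = 2
u_2(R vs A) = 8
max payoff 8 at {R}

argmax u_2 = {R}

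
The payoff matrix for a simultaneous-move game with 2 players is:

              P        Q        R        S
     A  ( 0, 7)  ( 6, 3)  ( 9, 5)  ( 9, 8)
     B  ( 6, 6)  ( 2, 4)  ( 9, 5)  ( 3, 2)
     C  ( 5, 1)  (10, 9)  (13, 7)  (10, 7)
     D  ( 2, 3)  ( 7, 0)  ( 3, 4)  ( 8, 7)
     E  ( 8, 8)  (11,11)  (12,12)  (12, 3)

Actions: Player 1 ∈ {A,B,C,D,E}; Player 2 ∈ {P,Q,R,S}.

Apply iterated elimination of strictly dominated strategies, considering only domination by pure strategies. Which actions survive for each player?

P1 drop A (C beats it: P:5>0 Q:10>6 R:13>9 S:10>9)
P1 drop B (E beats it: P:8>6 Q:11>2 R:12>9 S:12>3)
P1 drop D (C beats it: P:5>2 Q:10>7 R:13>3 S:10>8)
P2 drop P (Q beats it: C:9>1 E:11>8)
P2 drop S (Q beats it: C:9>7 E:11>3)
P1→{C,E} P2→{Q,R}

IESDS → P1:{C,E} P2:{Q,R}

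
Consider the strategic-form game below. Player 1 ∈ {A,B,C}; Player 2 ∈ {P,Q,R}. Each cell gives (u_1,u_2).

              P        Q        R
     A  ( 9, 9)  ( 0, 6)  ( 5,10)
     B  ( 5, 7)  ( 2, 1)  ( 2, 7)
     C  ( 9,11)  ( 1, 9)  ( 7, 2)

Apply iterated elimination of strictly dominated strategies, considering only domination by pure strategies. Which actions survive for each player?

P2 drop Q (P beats it: A:9>6 B:7>1 C:11>9)
P1 drop B (A beats it: P:9>5 R:5>2)
P1→{A,C} P2→{P,R}

IESDS → P1:{A,C} P2:{P,R}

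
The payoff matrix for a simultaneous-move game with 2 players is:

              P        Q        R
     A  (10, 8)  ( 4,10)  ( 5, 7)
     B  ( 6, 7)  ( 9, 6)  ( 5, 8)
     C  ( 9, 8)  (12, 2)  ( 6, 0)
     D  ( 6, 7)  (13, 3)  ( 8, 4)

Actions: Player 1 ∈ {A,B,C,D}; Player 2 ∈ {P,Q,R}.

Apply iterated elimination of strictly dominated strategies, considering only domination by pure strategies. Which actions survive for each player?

Remaining: P1:{A,C,D} P2:{P,Q}

P1 drop B (C beats it: P:9>6 Q:12>9 R:6>5)
P2 drop R (P beats it: A:8>7 C:8>0 D:7>4)
P1→{A,C,D} P2→{P,Q}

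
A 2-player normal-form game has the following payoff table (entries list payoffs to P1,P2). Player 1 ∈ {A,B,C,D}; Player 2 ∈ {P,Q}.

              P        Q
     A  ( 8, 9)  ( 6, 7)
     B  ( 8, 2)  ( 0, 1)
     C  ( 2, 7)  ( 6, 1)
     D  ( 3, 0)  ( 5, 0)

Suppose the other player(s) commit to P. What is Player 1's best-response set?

BR_1 = {A,B}

u_1(A vs P) = 8
u_1(B vs P) = 8
u_1(C vs P) = 2
u_1(D vs P) = 3
max payoff 8 at {A,B}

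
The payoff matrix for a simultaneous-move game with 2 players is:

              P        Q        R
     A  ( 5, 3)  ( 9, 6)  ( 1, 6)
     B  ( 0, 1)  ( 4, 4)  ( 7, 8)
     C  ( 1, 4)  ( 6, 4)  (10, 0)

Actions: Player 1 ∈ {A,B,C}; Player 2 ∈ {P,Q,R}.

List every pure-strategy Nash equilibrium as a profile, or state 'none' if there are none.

(A,P): not NE [P2→R gives 6>3]
(A,Q): NE
(A,R): not NE [P1→C gives 10>1]
(B,P): not NE [P1→A gives 5>0; P2→R gives 8>1]
(B,Q): not NE [P1→A gives 9>4; P2→R gives 8>4]
(B,R): not NE [P1→C gives 10>7]
(C,P): not NE [P1→A gives 5>1]
(C,Q): not NE [P1→A gives 9>6]
(C,R): not NE [P2→Q gives 4>0]

PSNE = {(A,Q)}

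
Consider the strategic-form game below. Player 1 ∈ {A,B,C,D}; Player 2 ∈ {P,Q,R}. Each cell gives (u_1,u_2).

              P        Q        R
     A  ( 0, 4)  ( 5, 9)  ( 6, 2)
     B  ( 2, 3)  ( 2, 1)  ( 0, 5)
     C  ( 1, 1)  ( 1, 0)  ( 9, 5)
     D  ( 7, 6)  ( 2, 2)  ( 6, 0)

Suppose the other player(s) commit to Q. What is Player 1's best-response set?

u_1(A vs Q) = 5
u_1(B vs Q) = 2
u_1(C vs Q) = 1
u_1(D vs Q) = 2
max payoff 5 at {A}

P1 best: {A}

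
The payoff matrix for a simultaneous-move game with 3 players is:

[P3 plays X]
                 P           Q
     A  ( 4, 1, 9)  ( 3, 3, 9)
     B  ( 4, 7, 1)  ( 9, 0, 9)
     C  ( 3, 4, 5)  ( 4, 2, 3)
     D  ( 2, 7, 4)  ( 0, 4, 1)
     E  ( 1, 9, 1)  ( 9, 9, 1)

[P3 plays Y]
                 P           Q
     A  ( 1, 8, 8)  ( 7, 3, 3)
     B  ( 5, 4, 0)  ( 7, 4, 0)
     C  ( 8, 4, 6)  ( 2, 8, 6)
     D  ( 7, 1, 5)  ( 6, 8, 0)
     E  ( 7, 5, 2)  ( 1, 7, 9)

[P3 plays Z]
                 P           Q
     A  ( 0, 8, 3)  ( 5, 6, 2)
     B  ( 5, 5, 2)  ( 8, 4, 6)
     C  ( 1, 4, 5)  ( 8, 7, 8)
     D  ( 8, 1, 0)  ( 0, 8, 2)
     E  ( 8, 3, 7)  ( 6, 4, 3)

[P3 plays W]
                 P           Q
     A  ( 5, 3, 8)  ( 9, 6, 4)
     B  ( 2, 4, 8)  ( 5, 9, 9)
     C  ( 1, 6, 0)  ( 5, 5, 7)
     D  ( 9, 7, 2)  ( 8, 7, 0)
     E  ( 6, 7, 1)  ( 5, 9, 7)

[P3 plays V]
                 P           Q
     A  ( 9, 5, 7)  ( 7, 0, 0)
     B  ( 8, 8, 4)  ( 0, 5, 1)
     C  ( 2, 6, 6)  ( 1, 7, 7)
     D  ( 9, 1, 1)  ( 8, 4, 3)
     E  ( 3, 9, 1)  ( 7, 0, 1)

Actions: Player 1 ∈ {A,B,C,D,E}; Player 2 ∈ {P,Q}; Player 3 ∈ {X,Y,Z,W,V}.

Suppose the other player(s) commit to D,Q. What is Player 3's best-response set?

u_3(X vs D,Q) = 1
u_3(Y vs D,Q) = 0
u_3(Z vs D,Q) = 2
u_3(W vs D,Q) = 0
u_3(V vs D,Q) = 3
max payoff 3 at {V}

argmax u_3 = {V}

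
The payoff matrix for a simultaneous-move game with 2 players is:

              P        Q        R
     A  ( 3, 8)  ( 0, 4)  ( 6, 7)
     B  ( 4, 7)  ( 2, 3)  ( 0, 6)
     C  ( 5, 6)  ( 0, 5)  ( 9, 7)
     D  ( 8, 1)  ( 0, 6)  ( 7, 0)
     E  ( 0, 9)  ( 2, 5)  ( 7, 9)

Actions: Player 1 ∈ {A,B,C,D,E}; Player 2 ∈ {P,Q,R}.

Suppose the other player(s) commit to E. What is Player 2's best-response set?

u_2(P vs E) = 9
u_2(Q vs E) = 5
u_2(R vs E) = 9
max payoff 9 at {P,R}

argmax u_2 = {P,R}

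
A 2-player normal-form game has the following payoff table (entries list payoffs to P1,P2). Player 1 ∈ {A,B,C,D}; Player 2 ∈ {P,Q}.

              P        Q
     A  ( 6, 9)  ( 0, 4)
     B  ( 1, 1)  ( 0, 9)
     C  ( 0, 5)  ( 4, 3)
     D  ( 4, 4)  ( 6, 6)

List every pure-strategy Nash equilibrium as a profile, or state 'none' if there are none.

(A,P): NE
(A,Q): not NE [P1→D gives 6>0; P2→P gives 9>4]
(B,P): not NE [P1→A gives 6>1; P2→Q gives 9>1]
(B,Q): not NE [P1→D gives 6>0]
(C,P): not NE [P1→A gives 6>0]
(C,Q): not NE [P1→D gives 6>4; P2→P gives 5>3]
(D,P): not NE [P1→A gives 6>4; P2→Q gives 6>4]
(D,Q): NE

PSNE = {(A,P), (D,Q)}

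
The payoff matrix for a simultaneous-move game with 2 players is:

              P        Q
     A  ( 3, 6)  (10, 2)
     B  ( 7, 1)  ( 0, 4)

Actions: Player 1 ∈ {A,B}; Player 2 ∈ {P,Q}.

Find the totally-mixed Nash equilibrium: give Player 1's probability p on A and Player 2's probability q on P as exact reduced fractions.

p=3/7, q=5/7

P1 indiff ⇒ q·3+(1-q)·10 = q·7+(1-q)·0 ⇒ q(-4) = (1-q)(-10) ⇒ q = 5/7
P2 indiff ⇒ p·6+(1-p)·1 = p·2+(1-p)·4 ⇒ p(4) = (1-p)(3) ⇒ p = 3/7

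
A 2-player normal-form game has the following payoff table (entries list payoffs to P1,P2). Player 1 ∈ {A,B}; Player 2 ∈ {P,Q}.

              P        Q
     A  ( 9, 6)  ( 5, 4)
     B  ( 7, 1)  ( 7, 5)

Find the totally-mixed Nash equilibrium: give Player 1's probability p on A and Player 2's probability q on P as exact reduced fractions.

(p,q) = (2/3, 1/2)

P1 indiff ⇒ q·9+(1-q)·5 = q·7+(1-q)·7 ⇒ q(2) = (1-q)(2) ⇒ q = 1/2
P2 indiff ⇒ p·6+(1-p)·1 = p·4+(1-p)·5 ⇒ p(2) = (1-p)(4) ⇒ p = 2/3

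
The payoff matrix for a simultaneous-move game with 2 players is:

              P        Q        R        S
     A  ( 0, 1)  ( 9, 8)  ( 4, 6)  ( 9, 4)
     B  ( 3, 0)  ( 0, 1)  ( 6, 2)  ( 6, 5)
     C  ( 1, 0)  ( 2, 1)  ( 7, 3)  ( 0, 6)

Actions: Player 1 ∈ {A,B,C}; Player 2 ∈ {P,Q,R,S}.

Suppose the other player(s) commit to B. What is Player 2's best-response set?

u_2(P vs B) = 0
u_2(Q vs B) = 1
u_2(R vs B) = 2
u_2(S vs B) = 5
max payoff 5 at {S}

argmax u_2 = {S}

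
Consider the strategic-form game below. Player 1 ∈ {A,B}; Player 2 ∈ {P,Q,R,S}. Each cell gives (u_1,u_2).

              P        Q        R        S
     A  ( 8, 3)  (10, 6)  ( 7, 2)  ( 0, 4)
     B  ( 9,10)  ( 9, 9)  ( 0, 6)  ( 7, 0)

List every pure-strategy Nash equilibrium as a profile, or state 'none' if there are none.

(A,P): not NE [P1→B gives 9>8; P2→Q gives 6>3]
(A,Q): NE
(A,R): not NE [P2→Q gives 6>2]
(A,S): not NE [P1→B gives 7>0; P2→Q gives 6>4]
(B,P): NE
(B,Q): not NE [P1→A gives 10>9; P2→P gives 10>9]
(B,R): not NE [P1→A gives 7>0; P2→P gives 10>6]
(B,S): not NE [P2→P gives 10>0]

PSNE = {(A,Q), (B,P)}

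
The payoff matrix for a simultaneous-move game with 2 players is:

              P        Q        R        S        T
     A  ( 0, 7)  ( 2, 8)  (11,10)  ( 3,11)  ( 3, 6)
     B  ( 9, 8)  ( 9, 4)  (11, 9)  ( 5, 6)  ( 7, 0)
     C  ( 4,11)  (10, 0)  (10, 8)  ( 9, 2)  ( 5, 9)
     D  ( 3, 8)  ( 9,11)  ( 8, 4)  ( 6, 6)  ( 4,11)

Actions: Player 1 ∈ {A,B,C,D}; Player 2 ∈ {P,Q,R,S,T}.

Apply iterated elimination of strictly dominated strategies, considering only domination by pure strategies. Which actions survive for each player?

P1 drop D (C beats it: P:4>3 Q:10>9 R:10>8 S:9>6 T:5>4)
P2 drop Q (R beats it: A:10>8 B:9>4 C:8>0)
P2 drop T (P beats it: A:7>6 B:8>0 C:11>9)
P1→{A,B,C} P2→{P,R,S}

IESDS → P1:{A,B,C} P2:{P,R,S}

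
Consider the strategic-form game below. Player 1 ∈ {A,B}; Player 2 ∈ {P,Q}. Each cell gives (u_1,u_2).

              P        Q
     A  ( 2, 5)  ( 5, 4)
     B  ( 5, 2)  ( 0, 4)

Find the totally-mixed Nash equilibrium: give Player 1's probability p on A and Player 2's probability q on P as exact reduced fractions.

p=2/3, q=5/8

P1 indiff ⇒ q·2+(1-q)·5 = q·5+(1-q)·0 ⇒ q(-3) = (1-q)(-5) ⇒ q = 5/8
P2 indiff ⇒ p·5+(1-p)·2 = p·4+(1-p)·4 ⇒ p(1) = (1-p)(2) ⇒ p = 2/3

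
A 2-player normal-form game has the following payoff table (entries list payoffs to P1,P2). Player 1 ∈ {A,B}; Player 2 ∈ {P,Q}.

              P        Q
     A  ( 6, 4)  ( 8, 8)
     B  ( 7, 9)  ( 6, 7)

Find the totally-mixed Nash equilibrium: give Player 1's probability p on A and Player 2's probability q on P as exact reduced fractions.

P1 indiff ⇒ q·6+(1-q)·8 = q·7+(1-q)·6 ⇒ q(-1) = (1-q)(-2) ⇒ q = 2/3
P2 indiff ⇒ p·4+(1-p)·9 = p·8+(1-p)·7 ⇒ p(-4) = (1-p)(-2) ⇒ p = 1/3

p=1/3, q=2/3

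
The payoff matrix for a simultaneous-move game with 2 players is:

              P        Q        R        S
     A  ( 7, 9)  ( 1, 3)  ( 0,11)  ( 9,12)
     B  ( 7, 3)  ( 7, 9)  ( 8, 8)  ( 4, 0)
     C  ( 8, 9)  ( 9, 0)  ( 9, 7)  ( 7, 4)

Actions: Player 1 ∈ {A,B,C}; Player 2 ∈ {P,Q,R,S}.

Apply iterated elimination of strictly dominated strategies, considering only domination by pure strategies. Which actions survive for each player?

Survivors P1:{A,C} P2:{P,R,S}

P1 drop B (C beats it: P:8>7 Q:9>7 R:9>8 S:7>4)
P2 drop Q (P beats it: A:9>3 C:9>0)
P1→{A,C} P2→{P,R,S}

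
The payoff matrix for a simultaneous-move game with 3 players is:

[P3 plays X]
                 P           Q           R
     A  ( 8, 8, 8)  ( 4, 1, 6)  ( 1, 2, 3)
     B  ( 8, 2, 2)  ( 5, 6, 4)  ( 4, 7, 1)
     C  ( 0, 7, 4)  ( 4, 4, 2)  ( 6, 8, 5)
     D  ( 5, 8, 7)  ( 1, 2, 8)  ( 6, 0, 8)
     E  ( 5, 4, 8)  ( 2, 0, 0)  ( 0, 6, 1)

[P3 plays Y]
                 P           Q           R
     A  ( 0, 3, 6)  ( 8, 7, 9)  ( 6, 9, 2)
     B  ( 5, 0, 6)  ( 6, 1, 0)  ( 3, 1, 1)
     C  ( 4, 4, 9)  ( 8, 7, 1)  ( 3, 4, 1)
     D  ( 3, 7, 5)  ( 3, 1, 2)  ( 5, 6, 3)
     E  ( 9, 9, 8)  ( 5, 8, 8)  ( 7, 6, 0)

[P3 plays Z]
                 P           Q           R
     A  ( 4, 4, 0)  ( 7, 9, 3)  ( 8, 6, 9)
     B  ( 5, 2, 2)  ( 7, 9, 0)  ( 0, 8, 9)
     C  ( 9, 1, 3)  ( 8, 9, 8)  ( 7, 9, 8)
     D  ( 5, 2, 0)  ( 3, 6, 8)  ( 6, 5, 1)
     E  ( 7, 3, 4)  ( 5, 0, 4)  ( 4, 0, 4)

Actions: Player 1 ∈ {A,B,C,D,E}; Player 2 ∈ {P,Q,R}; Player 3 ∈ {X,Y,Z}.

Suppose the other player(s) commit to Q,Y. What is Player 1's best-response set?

argmax u_1 = {A,C}

u_1(A vs Q,Y) = 8
u_1(B vs Q,Y) = 6
u_1(C vs Q,Y) = 8
u_1(D vs Q,Y) = 3
u_1(E vs Q,Y) = 5
max payoff 8 at {A,C}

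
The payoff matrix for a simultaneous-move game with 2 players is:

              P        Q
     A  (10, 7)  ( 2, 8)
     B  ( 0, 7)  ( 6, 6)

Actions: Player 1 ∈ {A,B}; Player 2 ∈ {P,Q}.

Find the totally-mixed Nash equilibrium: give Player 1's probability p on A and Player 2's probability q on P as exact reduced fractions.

P1 mixes 1/2 on A; P2 mixes 2/7 on P

P1 indiff ⇒ q·10+(1-q)·2 = q·0+(1-q)·6 ⇒ q(10) = (1-q)(4) ⇒ q = 2/7
P2 indiff ⇒ p·7+(1-p)·7 = p·8+(1-p)·6 ⇒ p(-1) = (1-p)(-1) ⇒ p = 1/2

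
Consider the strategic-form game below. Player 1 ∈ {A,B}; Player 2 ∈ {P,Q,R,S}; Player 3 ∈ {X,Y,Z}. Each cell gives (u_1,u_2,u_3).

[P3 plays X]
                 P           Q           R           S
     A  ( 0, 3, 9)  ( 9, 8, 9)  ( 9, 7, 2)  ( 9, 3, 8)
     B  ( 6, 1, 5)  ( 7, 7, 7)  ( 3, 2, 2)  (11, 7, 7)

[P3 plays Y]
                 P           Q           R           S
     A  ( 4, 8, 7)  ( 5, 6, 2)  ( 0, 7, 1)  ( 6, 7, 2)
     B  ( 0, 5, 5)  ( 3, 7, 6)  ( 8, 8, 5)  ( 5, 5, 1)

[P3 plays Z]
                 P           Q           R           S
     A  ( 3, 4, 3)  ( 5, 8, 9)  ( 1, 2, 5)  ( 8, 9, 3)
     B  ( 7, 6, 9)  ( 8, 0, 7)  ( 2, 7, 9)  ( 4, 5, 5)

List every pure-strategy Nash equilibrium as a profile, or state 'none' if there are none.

PSNE = {(A,Q,X), (B,R,Z), (B,S,X)}

(A,P,X): not NE [P1→B gives 6>0; P2→Q gives 8>3]
(A,P,Y): not NE [P3→X gives 9>7]
(A,P,Z): not NE [P1→B gives 7>3; P2→S gives 9>4; P3→X gives 9>3]
(A,Q,X): NE
(A,Q,Y): not NE [P2→P gives 8>6; P3→Z gives 9>2]
(A,Q,Z): not NE [P1→B gives 8>5; P2→S gives 9>8]
(A,R,X): not NE [P2→Q gives 8>7; P3→Z gives 5>2]
(A,R,Y): not NE [P1→B gives 8>0; P2→P gives 8>7; P3→Z gives 5>1]
(A,R,Z): not NE [P1→B gives 2>1; P2→S gives 9>2]
(A,S,X): not NE [P1→B gives 11>9; P2→Q gives 8>3]
(A,S,Y): not NE [P2→P gives 8>7; P3→X gives 8>2]
(A,S,Z): not NE [P3→X gives 8>3]
(B,P,X): not NE [P2→S gives 7>1; P3→Z gives 9>5]
(B,P,Y): not NE [P1→A gives 4>0; P2→R gives 8>5; P3→Z gives 9>5]
(B,P,Z): not NE [P2→R gives 7>6]
(B,Q,X): not NE [P1→A gives 9>7]
(B,Q,Y): not NE [P1→A gives 5>3; P2→R gives 8>7; P3→Z gives 7>6]
(B,Q,Z): not NE [P2→R gives 7>0]
(B,R,X): not NE [P1→A gives 9>3; P2→S gives 7>2; P3→Z gives 9>2]
(B,R,Y): not NE [P3→Z gives 9>5]
(B,R,Z): NE
(B,S,X): NE
(B,S,Y): not NE [P1→A gives 6>5; P2→R gives 8>5; P3→X gives 7>1]
(B,S,Z): not NE [P1→A gives 8>4; P2→R gives 7>5; P3→X gives 7>5]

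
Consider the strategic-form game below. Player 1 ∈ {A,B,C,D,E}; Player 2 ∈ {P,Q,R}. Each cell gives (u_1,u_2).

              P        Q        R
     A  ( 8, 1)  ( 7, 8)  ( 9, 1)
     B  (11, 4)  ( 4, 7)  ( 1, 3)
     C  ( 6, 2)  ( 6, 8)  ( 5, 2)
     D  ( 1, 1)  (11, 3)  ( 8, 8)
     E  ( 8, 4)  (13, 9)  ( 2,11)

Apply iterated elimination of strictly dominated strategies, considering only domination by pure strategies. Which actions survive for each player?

Survivors P1:{A,D,E} P2:{Q,R}

P1 drop C (A beats it: P:8>6 Q:7>6 R:9>5)
P2 drop P (Q beats it: A:8>1 B:7>4 D:3>1 E:9>4)
P1 drop B (A beats it: Q:7>4 R:9>1)
P1→{A,D,E} P2→{Q,R}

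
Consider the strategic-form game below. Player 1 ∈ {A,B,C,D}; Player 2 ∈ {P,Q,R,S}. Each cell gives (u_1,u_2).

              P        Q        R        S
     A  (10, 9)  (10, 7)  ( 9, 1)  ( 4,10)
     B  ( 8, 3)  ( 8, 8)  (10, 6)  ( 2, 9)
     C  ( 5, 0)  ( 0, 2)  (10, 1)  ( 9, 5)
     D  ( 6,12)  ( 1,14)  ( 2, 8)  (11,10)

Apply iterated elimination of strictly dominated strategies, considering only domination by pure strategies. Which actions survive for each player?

P2 drop R (Q beats it: A:7>1 B:8>6 C:2>1 D:14>8)
P1 drop B (A beats it: P:10>8 Q:10>8 S:4>2)
P1 drop C (D beats it: P:6>5 Q:1>0 S:11>9)
P1→{A,D} P2→{P,Q,S}

Remaining: P1:{A,D} P2:{P,Q,S}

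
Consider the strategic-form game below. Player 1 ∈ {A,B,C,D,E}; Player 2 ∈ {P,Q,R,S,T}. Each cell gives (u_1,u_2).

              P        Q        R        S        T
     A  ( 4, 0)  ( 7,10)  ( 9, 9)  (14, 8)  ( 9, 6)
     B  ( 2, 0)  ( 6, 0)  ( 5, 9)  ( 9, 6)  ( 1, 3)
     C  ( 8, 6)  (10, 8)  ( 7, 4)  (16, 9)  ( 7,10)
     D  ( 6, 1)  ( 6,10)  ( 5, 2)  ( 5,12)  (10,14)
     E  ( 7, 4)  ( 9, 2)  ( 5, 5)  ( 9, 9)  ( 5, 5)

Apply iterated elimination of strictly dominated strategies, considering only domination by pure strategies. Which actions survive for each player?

P1 drop B (A beats it: P:4>2 Q:7>6 R:9>5 S:14>9 T:9>1)
P1 drop E (C beats it: P:8>7 Q:10>9 R:7>5 S:16>9 T:7>5)
P2 drop P (Q beats it: A:10>0 C:8>6 D:10>1)
P2 drop R (Q beats it: A:10>9 C:8>4 D:10>2)
P1→{A,C,D} P2→{Q,S,T}

IESDS → P1:{A,C,D} P2:{Q,S,T}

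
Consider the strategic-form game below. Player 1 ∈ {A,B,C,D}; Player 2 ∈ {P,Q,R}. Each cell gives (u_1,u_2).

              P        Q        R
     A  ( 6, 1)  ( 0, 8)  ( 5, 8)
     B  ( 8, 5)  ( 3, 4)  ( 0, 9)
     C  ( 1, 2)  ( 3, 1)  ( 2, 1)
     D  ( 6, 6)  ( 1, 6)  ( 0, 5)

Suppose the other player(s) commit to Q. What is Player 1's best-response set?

u_1(A vs Q) = 0
u_1(B vs Q) = 3
u_1(C vs Q) = 3
u_1(D vs Q) = 1
max payoff 3 at {B,C}

argmax u_1 = {B,C}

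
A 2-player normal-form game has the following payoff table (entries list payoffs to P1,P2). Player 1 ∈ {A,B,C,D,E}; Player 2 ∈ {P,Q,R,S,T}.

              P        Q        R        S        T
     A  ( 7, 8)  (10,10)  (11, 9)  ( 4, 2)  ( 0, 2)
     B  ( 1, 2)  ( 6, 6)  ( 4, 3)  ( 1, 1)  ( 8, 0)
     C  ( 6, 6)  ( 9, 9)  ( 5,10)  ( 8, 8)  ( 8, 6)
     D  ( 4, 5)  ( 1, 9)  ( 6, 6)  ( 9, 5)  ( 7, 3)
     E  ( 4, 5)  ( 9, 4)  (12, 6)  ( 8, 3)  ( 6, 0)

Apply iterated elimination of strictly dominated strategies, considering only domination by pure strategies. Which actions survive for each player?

IESDS → P1:{A,E} P2:{Q,R}

P2 drop P (R beats it: A:9>8 B:3>2 C:10>6 D:6>5 E:6>5)
P2 drop S (Q beats it: A:10>2 B:6>1 C:9>8 D:9>5 E:4>3)
P2 drop T (Q beats it: A:10>2 B:6>0 C:9>6 D:9>3 E:4>0)
P1 drop B (A beats it: Q:10>6 R:11>4)
P1 drop C (A beats it: Q:10>9 R:11>5)
P1 drop D (A beats it: Q:10>1 R:11>6)
P1→{A,E} P2→{Q,R}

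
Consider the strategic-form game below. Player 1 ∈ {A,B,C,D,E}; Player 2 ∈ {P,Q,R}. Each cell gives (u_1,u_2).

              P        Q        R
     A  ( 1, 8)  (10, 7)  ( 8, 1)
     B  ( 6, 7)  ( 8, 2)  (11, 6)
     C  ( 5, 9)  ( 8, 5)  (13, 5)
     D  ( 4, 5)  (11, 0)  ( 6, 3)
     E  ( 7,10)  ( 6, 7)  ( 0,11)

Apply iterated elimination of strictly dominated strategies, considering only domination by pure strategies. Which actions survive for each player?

P2 drop Q (P beats it: A:8>7 B:7>2 C:9>5 D:5>0 E:10>7)
P1 drop A (B beats it: P:6>1 R:11>8)
P1 drop D (B beats it: P:6>4 R:11>6)
P1→{B,C,E} P2→{P,R}

IESDS → P1:{B,C,E} P2:{P,R}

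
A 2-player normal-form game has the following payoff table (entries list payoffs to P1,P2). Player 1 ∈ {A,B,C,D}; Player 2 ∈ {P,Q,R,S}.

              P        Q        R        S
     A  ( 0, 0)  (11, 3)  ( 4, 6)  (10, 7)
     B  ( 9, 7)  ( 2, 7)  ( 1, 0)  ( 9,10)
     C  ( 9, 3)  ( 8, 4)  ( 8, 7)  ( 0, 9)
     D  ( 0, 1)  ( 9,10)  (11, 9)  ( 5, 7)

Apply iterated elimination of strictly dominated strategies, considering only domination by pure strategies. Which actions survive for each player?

IESDS → P1:{A,D} P2:{Q,R,S}

P2 drop P (S beats it: A:7>0 B:10>7 C:9>3 D:7>1)
P1 drop B (A beats it: Q:11>2 R:4>1 S:10>9)
P1 drop C (D beats it: Q:9>8 R:11>8 S:5>0)
P1→{A,D} P2→{Q,R,S}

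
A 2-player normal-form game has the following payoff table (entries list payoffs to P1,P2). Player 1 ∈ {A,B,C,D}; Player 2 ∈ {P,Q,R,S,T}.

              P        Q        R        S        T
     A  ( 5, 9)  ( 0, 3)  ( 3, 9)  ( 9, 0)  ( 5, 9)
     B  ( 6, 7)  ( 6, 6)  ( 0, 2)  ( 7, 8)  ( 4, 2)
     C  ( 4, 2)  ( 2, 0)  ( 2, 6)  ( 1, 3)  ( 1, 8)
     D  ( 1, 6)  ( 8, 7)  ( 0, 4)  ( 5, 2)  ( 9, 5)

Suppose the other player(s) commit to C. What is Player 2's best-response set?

u_2(P vs C) = 2
u_2(Q vs C) = 0
u_2(R vs C) = 6
u_2(S vs C) = 3
u_2(T vs C) = 8
max payoff 8 at {T}

argmax u_2 = {T}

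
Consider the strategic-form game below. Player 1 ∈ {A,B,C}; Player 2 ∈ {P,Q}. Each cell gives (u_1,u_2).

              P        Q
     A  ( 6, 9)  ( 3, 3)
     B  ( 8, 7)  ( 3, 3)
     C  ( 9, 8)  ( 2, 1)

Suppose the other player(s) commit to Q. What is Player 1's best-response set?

P1 best: {A,B}

u_1(A vs Q) = 3
u_1(B vs Q) = 3
u_1(C vs Q) = 2
max payoff 3 at {A,B}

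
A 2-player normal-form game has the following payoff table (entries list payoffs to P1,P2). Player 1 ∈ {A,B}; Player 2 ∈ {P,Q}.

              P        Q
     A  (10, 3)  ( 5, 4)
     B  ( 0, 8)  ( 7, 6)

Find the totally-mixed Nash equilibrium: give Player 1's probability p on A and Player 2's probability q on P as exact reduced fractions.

(p,q) = (2/3, 1/6)

P1 indiff ⇒ q·10+(1-q)·5 = q·0+(1-q)·7 ⇒ q(10) = (1-q)(2) ⇒ q = 1/6
P2 indiff ⇒ p·3+(1-p)·8 = p·4+(1-p)·6 ⇒ p(-1) = (1-p)(-2) ⇒ p = 2/3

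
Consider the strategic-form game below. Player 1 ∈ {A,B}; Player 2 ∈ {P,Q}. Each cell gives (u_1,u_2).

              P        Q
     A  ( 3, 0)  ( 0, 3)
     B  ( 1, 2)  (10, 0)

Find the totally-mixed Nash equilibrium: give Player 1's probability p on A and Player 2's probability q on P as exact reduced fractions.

P1 mixes 2/5 on A; P2 mixes 5/6 on P

P1 indiff ⇒ q·3+(1-q)·0 = q·1+(1-q)·10 ⇒ q(2) = (1-q)(10) ⇒ q = 5/6
P2 indiff ⇒ p·0+(1-p)·2 = p·3+(1-p)·0 ⇒ p(-3) = (1-p)(-2) ⇒ p = 2/5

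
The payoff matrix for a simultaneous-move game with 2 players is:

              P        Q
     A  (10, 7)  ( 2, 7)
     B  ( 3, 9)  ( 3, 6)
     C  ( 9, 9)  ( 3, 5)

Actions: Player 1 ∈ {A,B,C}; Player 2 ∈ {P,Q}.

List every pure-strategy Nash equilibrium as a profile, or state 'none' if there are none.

(A,P): NE
(A,Q): not NE [P1→C gives 3>2]
(B,P): not NE [P1→A gives 10>3]
(B,Q): not NE [P2→P gives 9>6]
(C,P): not NE [P1→A gives 10>9]
(C,Q): not NE [P2→P gives 9>5]

Nash profiles: (A,P)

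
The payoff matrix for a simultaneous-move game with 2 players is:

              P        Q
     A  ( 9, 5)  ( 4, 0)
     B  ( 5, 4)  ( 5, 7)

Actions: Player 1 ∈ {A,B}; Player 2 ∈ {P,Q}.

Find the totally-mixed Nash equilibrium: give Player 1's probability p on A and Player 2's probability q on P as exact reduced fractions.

p=3/8, q=1/5

P1 indiff ⇒ q·9+(1-q)·4 = q·5+(1-q)·5 ⇒ q(4) = (1-q)(1) ⇒ q = 1/5
P2 indiff ⇒ p·5+(1-p)·4 = p·0+(1-p)·7 ⇒ p(5) = (1-p)(3) ⇒ p = 3/8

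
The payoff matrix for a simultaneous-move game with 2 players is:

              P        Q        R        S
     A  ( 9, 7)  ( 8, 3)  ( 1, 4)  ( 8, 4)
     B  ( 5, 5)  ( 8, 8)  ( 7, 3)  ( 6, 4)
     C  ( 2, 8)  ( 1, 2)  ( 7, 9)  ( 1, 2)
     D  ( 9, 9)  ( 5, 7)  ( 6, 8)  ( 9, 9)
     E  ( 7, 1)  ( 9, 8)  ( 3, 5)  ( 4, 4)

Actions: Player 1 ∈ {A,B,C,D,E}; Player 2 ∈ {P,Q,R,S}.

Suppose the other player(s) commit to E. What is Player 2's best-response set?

u_2(P vs E) = 1
u_2(Q vs E) = 8
u_2(R vs E) = 5
u_2(S vs E) = 4
max payoff 8 at {Q}

argmax u_2 = {Q}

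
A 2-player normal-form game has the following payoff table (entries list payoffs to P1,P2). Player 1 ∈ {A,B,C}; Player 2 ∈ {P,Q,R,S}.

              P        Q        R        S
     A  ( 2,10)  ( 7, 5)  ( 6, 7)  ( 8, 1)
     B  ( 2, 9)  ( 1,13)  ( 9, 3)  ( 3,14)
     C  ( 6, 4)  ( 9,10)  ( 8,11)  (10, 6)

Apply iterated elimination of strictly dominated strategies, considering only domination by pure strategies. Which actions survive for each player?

IESDS → P1:{B,C} P2:{Q,R,S}

P1 drop A (C beats it: P:6>2 Q:9>7 R:8>6 S:10>8)
P2 drop P (Q beats it: B:13>9 C:10>4)
P1→{B,C} P2→{Q,R,S}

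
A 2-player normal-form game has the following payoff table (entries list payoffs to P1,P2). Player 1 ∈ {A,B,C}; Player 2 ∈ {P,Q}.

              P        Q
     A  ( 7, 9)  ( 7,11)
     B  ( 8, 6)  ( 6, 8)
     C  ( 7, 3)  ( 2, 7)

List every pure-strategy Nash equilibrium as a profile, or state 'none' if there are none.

(A,P): not NE [P1→B gives 8>7; P2→Q gives 11>9]
(A,Q): NE
(B,P): not NE [P2→Q gives 8>6]
(B,Q): not NE [P1→A gives 7>6]
(C,P): not NE [P1→B gives 8>7; P2→Q gives 7>3]
(C,Q): not NE [P1→A gives 7>2]

NE set: (A,Q)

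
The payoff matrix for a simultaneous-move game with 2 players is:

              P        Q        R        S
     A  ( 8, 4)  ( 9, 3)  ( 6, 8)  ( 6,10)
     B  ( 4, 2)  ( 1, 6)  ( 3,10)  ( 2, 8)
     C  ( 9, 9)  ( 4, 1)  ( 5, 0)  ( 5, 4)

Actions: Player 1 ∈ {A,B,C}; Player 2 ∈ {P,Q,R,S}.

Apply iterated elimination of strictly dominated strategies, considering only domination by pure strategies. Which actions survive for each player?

P1 drop B (A beats it: P:8>4 Q:9>1 R:6>3 S:6>2)
P2 drop Q (P beats it: A:4>3 C:9>1)
P2 drop R (S beats it: A:10>8 C:4>0)
P1→{A,C} P2→{P,S}

Survivors P1:{A,C} P2:{P,S}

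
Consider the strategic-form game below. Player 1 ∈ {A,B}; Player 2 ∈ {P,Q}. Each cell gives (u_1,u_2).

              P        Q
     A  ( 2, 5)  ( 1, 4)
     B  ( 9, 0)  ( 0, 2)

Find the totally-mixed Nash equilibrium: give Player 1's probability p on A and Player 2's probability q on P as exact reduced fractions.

P1 mixes 2/3 on A; P2 mixes 1/8 on P

P1 indiff ⇒ q·2+(1-q)·1 = q·9+(1-q)·0 ⇒ q(-7) = (1-q)(-1) ⇒ q = 1/8
P2 indiff ⇒ p·5+(1-p)·0 = p·4+(1-p)·2 ⇒ p(1) = (1-p)(2) ⇒ p = 2/3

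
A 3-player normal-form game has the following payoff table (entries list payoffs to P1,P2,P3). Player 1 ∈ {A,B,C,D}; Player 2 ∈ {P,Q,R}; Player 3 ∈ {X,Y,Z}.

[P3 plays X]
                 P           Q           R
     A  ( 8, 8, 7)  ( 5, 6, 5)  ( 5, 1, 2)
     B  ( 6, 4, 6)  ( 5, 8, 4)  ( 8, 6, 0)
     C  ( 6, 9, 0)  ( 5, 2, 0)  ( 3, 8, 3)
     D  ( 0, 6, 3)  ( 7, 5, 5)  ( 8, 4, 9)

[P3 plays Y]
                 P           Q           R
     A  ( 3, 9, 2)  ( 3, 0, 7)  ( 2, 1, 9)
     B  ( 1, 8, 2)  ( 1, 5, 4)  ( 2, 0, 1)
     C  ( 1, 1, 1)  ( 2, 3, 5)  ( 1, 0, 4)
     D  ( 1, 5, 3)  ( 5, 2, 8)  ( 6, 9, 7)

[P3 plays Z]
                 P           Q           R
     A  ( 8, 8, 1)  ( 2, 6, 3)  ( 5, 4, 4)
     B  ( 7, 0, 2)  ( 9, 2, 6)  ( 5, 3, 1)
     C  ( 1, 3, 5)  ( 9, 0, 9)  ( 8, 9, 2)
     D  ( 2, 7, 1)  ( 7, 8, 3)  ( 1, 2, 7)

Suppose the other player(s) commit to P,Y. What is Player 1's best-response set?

u_1(A vs P,Y) = 3
u_1(B vs P,Y) = 1
u_1(C vs P,Y) = 1
u_1(D vs P,Y) = 1
max payoff 3 at {A}

argmax u_1 = {A}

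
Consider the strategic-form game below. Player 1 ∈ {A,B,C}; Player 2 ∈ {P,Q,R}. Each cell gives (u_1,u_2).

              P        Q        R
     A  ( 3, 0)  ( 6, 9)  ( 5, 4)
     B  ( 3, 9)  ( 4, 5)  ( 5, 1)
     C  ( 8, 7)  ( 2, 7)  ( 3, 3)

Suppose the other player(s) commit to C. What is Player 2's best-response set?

u_2(P vs C) = 7
u_2(Q vs C) = 7
u_2(R vs C) = 3
max payoff 7 at {P,Q}

P2 best: {P,Q}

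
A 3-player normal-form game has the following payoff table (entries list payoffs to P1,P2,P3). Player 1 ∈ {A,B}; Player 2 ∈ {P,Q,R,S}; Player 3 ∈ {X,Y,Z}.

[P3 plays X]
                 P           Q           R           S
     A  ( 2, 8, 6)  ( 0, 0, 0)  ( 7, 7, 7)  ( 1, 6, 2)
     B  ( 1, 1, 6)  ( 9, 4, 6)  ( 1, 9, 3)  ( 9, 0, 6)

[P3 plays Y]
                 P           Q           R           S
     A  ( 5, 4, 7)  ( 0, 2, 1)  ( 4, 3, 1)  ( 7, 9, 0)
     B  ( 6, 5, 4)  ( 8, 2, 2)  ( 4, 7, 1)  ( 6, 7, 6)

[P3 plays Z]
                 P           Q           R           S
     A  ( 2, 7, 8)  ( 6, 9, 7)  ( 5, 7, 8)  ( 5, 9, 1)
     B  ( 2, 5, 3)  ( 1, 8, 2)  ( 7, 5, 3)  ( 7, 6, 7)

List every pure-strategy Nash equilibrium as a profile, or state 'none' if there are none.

PSNE = {(A,Q,Z)}

(A,P,X): not NE [P3→Z gives 8>6]
(A,P,Y): not NE [P1→B gives 6>5; P2→S gives 9>4; P3→Z gives 8>7]
(A,P,Z): not NE [P2→S gives 9>7]
(A,Q,X): not NE [P1→B gives 9>0; P2→P gives 8>0; P3→Z gives 7>0]
(A,Q,Y): not NE [P1→B gives 8>0; P2→S gives 9>2; P3→Z gives 7>1]
(A,Q,Z): NE
(A,R,X): not NE [P2→P gives 8>7; P3→Z gives 8>7]
(A,R,Y): not NE [P2→S gives 9>3; P3→Z gives 8>1]
(A,R,Z): not NE [P1→B gives 7>5; P2→S gives 9>7]
(A,S,X): not NE [P1→B gives 9>1; P2→P gives 8>6]
(A,S,Y): not NE [P3→X gives 2>0]
(A,S,Z): not NE [P1→B gives 7>5; P3→X gives 2>1]
(B,P,X): not NE [P1→A gives 2>1; P2→R gives 9>1]
(B,P,Y): not NE [P2→S gives 7>5; P3→X gives 6>4]
(B,P,Z): not NE [P2→Q gives 8>5; P3→X gives 6>3]
(B,Q,X): not NE [P2→R gives 9>4]
(B,Q,Y): not NE [P2→S gives 7>2; P3→X gives 6>2]
(B,Q,Z): not NE [P1→A gives 6>1; P3→X gives 6>2]
(B,R,X): not NE [P1→A gives 7>1]
(B,R,Y): not NE [P3→Z gives 3>1]
(B,R,Z): not NE [P2→Q gives 8>5]
(B,S,X): not NE [P2→R gives 9>0; P3→Z gives 7>6]
(B,S,Y): not NE [P1→A gives 7>6; P3→Z gives 7>6]
(B,S,Z): not NE [P2→Q gives 8>6]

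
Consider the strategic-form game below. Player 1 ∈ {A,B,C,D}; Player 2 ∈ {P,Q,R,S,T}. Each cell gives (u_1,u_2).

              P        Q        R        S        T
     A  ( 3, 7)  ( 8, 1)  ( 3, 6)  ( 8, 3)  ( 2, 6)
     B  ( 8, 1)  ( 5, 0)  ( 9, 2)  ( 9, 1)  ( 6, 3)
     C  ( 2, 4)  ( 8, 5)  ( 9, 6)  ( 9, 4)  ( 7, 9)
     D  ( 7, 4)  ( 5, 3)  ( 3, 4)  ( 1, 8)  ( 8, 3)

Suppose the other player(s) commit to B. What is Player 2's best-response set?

u_2(P vs B) = 1
u_2(Q vs B) = 0
u_2(R vs B) = 2
u_2(S vs B) = 1
u_2(T vs B) = 3
max payoff 3 at {T}

argmax u_2 = {T}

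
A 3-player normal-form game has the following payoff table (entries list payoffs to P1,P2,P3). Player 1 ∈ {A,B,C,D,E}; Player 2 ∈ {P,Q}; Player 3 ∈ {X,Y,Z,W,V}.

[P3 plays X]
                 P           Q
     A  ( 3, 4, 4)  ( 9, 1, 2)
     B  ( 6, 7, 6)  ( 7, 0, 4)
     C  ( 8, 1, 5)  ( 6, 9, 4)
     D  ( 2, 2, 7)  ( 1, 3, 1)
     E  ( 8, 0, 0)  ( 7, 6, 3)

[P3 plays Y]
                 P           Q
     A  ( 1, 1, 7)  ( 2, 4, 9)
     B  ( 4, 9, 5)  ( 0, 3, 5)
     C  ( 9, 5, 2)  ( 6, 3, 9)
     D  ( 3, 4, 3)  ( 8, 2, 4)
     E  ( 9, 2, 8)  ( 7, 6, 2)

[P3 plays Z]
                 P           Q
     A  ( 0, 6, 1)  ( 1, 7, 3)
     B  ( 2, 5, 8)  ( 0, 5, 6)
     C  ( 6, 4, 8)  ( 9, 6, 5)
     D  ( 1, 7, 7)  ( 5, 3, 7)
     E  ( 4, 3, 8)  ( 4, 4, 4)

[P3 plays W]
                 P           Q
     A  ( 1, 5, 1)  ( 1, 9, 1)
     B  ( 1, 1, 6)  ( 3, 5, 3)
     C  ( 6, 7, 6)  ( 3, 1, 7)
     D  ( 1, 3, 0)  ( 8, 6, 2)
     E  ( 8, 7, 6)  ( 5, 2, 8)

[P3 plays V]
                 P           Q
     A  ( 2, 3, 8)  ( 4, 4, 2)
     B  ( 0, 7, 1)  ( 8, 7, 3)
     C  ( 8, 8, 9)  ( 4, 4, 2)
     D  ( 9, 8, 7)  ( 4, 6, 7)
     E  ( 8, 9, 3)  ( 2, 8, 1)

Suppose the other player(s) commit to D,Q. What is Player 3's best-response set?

P3 best: {Z,V}

u_3(X vs D,Q) = 1
u_3(Y vs D,Q) = 4
u_3(Z vs D,Q) = 7
u_3(W vs D,Q) = 2
u_3(V vs D,Q) = 7
max payoff 7 at {Z,V}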